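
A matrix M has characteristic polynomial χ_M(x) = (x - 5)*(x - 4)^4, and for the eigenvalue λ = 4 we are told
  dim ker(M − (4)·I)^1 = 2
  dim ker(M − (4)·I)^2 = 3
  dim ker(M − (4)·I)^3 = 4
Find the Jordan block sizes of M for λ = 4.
Block sizes for λ = 4: [3, 1]

From the dimensions of kernels of powers, the number of Jordan blocks of size at least j is d_j − d_{j−1} where d_j = dim ker(N^j) (with d_0 = 0). Computing the differences gives [2, 1, 1].
The number of blocks of size exactly k is (#blocks of size ≥ k) − (#blocks of size ≥ k + 1), so the partition is: 1 block(s) of size 1, 1 block(s) of size 3.
In nonincreasing order the block sizes are [3, 1].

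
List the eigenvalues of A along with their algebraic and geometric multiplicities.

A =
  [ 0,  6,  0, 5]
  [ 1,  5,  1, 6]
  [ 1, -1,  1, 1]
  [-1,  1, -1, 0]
λ = 0: alg = 3, geom = 1; λ = 6: alg = 1, geom = 1

Step 1 — factor the characteristic polynomial to read off the algebraic multiplicities:
  χ_A(x) = x^3*(x - 6)

Step 2 — compute geometric multiplicities via the rank-nullity identity g(λ) = n − rank(A − λI):
  rank(A − (0)·I) = 3, so dim ker(A − (0)·I) = n − 3 = 1
  rank(A − (6)·I) = 3, so dim ker(A − (6)·I) = n − 3 = 1

Summary:
  λ = 0: algebraic multiplicity = 3, geometric multiplicity = 1
  λ = 6: algebraic multiplicity = 1, geometric multiplicity = 1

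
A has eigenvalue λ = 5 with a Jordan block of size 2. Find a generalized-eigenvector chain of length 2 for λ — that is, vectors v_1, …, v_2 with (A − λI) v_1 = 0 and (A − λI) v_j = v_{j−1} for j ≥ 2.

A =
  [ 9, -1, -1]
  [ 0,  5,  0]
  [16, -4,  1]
A Jordan chain for λ = 5 of length 2:
v_1 = (4, 0, 16)ᵀ
v_2 = (1, 0, 0)ᵀ

Let N = A − (5)·I. We want v_2 with N^2 v_2 = 0 but N^1 v_2 ≠ 0; then v_{j-1} := N · v_j for j = 2, …, 2.

Pick v_2 = (1, 0, 0)ᵀ.
Then v_1 = N · v_2 = (4, 0, 16)ᵀ.

Sanity check: (A − (5)·I) v_1 = (0, 0, 0)ᵀ = 0. ✓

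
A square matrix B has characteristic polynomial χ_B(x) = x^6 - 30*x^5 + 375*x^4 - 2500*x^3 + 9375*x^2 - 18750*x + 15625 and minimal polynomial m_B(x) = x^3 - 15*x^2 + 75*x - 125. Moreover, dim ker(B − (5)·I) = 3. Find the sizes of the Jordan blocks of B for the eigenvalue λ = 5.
Block sizes for λ = 5: [3, 2, 1]

Step 1 — from the characteristic polynomial, algebraic multiplicity of λ = 5 is 6. From dim ker(B − (5)·I) = 3, there are exactly 3 Jordan blocks for λ = 5.
Step 2 — from the minimal polynomial, the factor (x − 5)^3 tells us the largest block for λ = 5 has size 3.
Step 3 — with total size 6, 3 blocks, and largest block 3, the block sizes (in nonincreasing order) are [3, 2, 1].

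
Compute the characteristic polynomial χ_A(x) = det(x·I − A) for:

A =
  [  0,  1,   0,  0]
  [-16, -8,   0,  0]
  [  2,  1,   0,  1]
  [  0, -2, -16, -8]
x^4 + 16*x^3 + 96*x^2 + 256*x + 256

Expanding det(x·I − A) (e.g. by cofactor expansion or by noting that A is similar to its Jordan form J, which has the same characteristic polynomial as A) gives
  χ_A(x) = x^4 + 16*x^3 + 96*x^2 + 256*x + 256
which factors as (x + 4)^4. The eigenvalues (with algebraic multiplicities) are λ = -4 with multiplicity 4.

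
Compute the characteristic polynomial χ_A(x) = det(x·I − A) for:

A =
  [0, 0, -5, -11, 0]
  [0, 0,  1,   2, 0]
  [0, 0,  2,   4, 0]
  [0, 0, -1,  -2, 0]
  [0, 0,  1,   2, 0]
x^5

Expanding det(x·I − A) (e.g. by cofactor expansion or by noting that A is similar to its Jordan form J, which has the same characteristic polynomial as A) gives
  χ_A(x) = x^5
which factors as x^5. The eigenvalues (with algebraic multiplicities) are λ = 0 with multiplicity 5.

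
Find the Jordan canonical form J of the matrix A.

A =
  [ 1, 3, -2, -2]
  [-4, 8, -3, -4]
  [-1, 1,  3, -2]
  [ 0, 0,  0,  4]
J_3(4) ⊕ J_1(4)

The characteristic polynomial is
  det(x·I − A) = x^4 - 16*x^3 + 96*x^2 - 256*x + 256 = (x - 4)^4

Eigenvalues and multiplicities (the geometric multiplicity of λ is n − rank(A − λI), which equals the number of Jordan blocks for λ):
  λ = 4: algebraic multiplicity = 4, geometric multiplicity = 2

Determining the block sizes for each eigenvalue:
  λ = 4: with am = 4 and gm = 2, the partition is not yet determined (e.g. several partitions of 4 into 2 parts exist). Let N = A − (4)·I. Computing rank(N^1) = 2, rank(N^2) = 1, rank(N^3) = 0; the number of blocks of size ≥ j is rank(N^{j−1}) − rank(N^j), giving [2, 1, 1]. So we have 1 block(s) of size 3, 1 block(s) of size 1 → block sizes [3, 1]

Assembling the blocks gives a Jordan form
J =
  [4, 1, 0, 0]
  [0, 4, 1, 0]
  [0, 0, 4, 0]
  [0, 0, 0, 4]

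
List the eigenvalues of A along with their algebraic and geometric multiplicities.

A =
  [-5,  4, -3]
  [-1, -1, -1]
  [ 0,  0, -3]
λ = -3: alg = 3, geom = 1

Step 1 — factor the characteristic polynomial to read off the algebraic multiplicities:
  χ_A(x) = (x + 3)^3

Step 2 — compute geometric multiplicities via the rank-nullity identity g(λ) = n − rank(A − λI):
  rank(A − (-3)·I) = 2, so dim ker(A − (-3)·I) = n − 2 = 1

Summary:
  λ = -3: algebraic multiplicity = 3, geometric multiplicity = 1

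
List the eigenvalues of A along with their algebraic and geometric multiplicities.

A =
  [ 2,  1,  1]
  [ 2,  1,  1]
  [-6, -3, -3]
λ = 0: alg = 3, geom = 2

Step 1 — factor the characteristic polynomial to read off the algebraic multiplicities:
  χ_A(x) = x^3

Step 2 — compute geometric multiplicities via the rank-nullity identity g(λ) = n − rank(A − λI):
  rank(A − (0)·I) = 1, so dim ker(A − (0)·I) = n − 1 = 2

Summary:
  λ = 0: algebraic multiplicity = 3, geometric multiplicity = 2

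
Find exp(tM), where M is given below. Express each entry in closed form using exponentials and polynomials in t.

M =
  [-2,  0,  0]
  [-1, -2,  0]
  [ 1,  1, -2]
e^{tM} =
  [exp(-2*t), 0, 0]
  [-t*exp(-2*t), exp(-2*t), 0]
  [-t^2*exp(-2*t)/2 + t*exp(-2*t), t*exp(-2*t), exp(-2*t)]

Strategy: write M = P · J · P⁻¹ where J is a Jordan canonical form, so e^{tM} = P · e^{tJ} · P⁻¹, and e^{tJ} can be computed block-by-block.

M has Jordan form
J =
  [-2,  1,  0]
  [ 0, -2,  1]
  [ 0,  0, -2]
(up to reordering of blocks).

Per-block formulas:
  For a 3×3 Jordan block J_3(-2): exp(t · J_3(-2)) = e^(-2t)·(I + t·N + (t^2/2)·N^2), where N is the 3×3 nilpotent shift.

After assembling e^{tJ} and conjugating by P, we get:

e^{tM} =
  [exp(-2*t), 0, 0]
  [-t*exp(-2*t), exp(-2*t), 0]
  [-t^2*exp(-2*t)/2 + t*exp(-2*t), t*exp(-2*t), exp(-2*t)]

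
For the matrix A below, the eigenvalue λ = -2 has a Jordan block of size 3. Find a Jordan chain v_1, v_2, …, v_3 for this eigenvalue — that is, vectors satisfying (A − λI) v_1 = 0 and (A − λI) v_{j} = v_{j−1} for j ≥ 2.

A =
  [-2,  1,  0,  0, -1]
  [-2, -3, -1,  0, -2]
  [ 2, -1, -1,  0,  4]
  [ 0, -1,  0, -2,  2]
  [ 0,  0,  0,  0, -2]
A Jordan chain for λ = -2 of length 3:
v_1 = (-2, 0, 4, 2, 0)ᵀ
v_2 = (0, -2, 2, 0, 0)ᵀ
v_3 = (1, 0, 0, 0, 0)ᵀ

Let N = A − (-2)·I. We want v_3 with N^3 v_3 = 0 but N^2 v_3 ≠ 0; then v_{j-1} := N · v_j for j = 3, …, 2.

Pick v_3 = (1, 0, 0, 0, 0)ᵀ.
Then v_2 = N · v_3 = (0, -2, 2, 0, 0)ᵀ.
Then v_1 = N · v_2 = (-2, 0, 4, 2, 0)ᵀ.

Sanity check: (A − (-2)·I) v_1 = (0, 0, 0, 0, 0)ᵀ = 0. ✓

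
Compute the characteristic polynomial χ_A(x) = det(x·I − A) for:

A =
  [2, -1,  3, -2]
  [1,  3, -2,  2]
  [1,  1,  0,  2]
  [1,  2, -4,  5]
x^4 - 10*x^3 + 37*x^2 - 60*x + 36

Expanding det(x·I − A) (e.g. by cofactor expansion or by noting that A is similar to its Jordan form J, which has the same characteristic polynomial as A) gives
  χ_A(x) = x^4 - 10*x^3 + 37*x^2 - 60*x + 36
which factors as (x - 3)^2*(x - 2)^2. The eigenvalues (with algebraic multiplicities) are λ = 2 with multiplicity 2, λ = 3 with multiplicity 2.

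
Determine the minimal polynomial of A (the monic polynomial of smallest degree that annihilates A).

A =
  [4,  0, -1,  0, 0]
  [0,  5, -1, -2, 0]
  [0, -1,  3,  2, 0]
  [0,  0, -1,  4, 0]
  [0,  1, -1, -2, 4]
x^3 - 12*x^2 + 48*x - 64

The characteristic polynomial is χ_A(x) = (x - 4)^5, so the eigenvalues are known. The minimal polynomial is
  m_A(x) = Π_λ (x − λ)^{k_λ}
where k_λ is the size of the *largest* Jordan block for λ (equivalently, the smallest k with (A − λI)^k v = 0 for every generalised eigenvector v of λ).

  λ = 4: largest Jordan block has size 3, contributing (x − 4)^3

So m_A(x) = (x - 4)^3 = x^3 - 12*x^2 + 48*x - 64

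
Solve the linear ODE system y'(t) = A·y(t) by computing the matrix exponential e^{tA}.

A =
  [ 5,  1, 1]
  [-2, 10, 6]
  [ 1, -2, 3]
e^{tA} =
  [-t*exp(6*t) + exp(6*t), t^2*exp(6*t)/2 + t*exp(6*t), t^2*exp(6*t) + t*exp(6*t)]
  [-2*t*exp(6*t), t^2*exp(6*t) + 4*t*exp(6*t) + exp(6*t), 2*t^2*exp(6*t) + 6*t*exp(6*t)]
  [t*exp(6*t), -t^2*exp(6*t)/2 - 2*t*exp(6*t), -t^2*exp(6*t) - 3*t*exp(6*t) + exp(6*t)]

Strategy: write A = P · J · P⁻¹ where J is a Jordan canonical form, so e^{tA} = P · e^{tJ} · P⁻¹, and e^{tJ} can be computed block-by-block.

A has Jordan form
J =
  [6, 1, 0]
  [0, 6, 1]
  [0, 0, 6]
(up to reordering of blocks).

Per-block formulas:
  For a 3×3 Jordan block J_3(6): exp(t · J_3(6)) = e^(6t)·(I + t·N + (t^2/2)·N^2), where N is the 3×3 nilpotent shift.

After assembling e^{tJ} and conjugating by P, we get:

e^{tA} =
  [-t*exp(6*t) + exp(6*t), t^2*exp(6*t)/2 + t*exp(6*t), t^2*exp(6*t) + t*exp(6*t)]
  [-2*t*exp(6*t), t^2*exp(6*t) + 4*t*exp(6*t) + exp(6*t), 2*t^2*exp(6*t) + 6*t*exp(6*t)]
  [t*exp(6*t), -t^2*exp(6*t)/2 - 2*t*exp(6*t), -t^2*exp(6*t) - 3*t*exp(6*t) + exp(6*t)]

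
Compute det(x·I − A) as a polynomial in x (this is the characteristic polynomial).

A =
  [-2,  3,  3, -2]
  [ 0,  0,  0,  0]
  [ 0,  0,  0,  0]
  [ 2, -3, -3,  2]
x^4

Expanding det(x·I − A) (e.g. by cofactor expansion or by noting that A is similar to its Jordan form J, which has the same characteristic polynomial as A) gives
  χ_A(x) = x^4
which factors as x^4. The eigenvalues (with algebraic multiplicities) are λ = 0 with multiplicity 4.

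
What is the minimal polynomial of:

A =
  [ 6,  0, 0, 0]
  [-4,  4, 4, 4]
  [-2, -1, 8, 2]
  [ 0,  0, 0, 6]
x^2 - 12*x + 36

The characteristic polynomial is χ_A(x) = (x - 6)^4, so the eigenvalues are known. The minimal polynomial is
  m_A(x) = Π_λ (x − λ)^{k_λ}
where k_λ is the size of the *largest* Jordan block for λ (equivalently, the smallest k with (A − λI)^k v = 0 for every generalised eigenvector v of λ).

  λ = 6: largest Jordan block has size 2, contributing (x − 6)^2

So m_A(x) = (x - 6)^2 = x^2 - 12*x + 36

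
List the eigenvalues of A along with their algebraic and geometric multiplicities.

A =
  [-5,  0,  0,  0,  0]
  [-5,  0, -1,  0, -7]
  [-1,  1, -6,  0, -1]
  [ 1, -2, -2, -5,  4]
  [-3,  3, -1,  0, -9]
λ = -5: alg = 5, geom = 2

Step 1 — factor the characteristic polynomial to read off the algebraic multiplicities:
  χ_A(x) = (x + 5)^5

Step 2 — compute geometric multiplicities via the rank-nullity identity g(λ) = n − rank(A − λI):
  rank(A − (-5)·I) = 3, so dim ker(A − (-5)·I) = n − 3 = 2

Summary:
  λ = -5: algebraic multiplicity = 5, geometric multiplicity = 2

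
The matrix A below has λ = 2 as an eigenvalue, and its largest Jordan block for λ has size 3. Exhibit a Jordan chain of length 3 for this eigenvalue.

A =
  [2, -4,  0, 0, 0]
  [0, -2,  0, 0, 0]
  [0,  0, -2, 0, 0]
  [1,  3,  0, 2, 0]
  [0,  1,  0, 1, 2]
A Jordan chain for λ = 2 of length 3:
v_1 = (0, 0, 0, 0, 1)ᵀ
v_2 = (0, 0, 0, 1, 0)ᵀ
v_3 = (1, 0, 0, 0, 0)ᵀ

Let N = A − (2)·I. We want v_3 with N^3 v_3 = 0 but N^2 v_3 ≠ 0; then v_{j-1} := N · v_j for j = 3, …, 2.

Pick v_3 = (1, 0, 0, 0, 0)ᵀ.
Then v_2 = N · v_3 = (0, 0, 0, 1, 0)ᵀ.
Then v_1 = N · v_2 = (0, 0, 0, 0, 1)ᵀ.

Sanity check: (A − (2)·I) v_1 = (0, 0, 0, 0, 0)ᵀ = 0. ✓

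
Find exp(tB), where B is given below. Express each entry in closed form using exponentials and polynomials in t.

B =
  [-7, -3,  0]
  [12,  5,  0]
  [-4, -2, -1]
e^{tB} =
  [-6*t*exp(-t) + exp(-t), -3*t*exp(-t), 0]
  [12*t*exp(-t), 6*t*exp(-t) + exp(-t), 0]
  [-4*t*exp(-t), -2*t*exp(-t), exp(-t)]

Strategy: write B = P · J · P⁻¹ where J is a Jordan canonical form, so e^{tB} = P · e^{tJ} · P⁻¹, and e^{tJ} can be computed block-by-block.

B has Jordan form
J =
  [-1,  1,  0]
  [ 0, -1,  0]
  [ 0,  0, -1]
(up to reordering of blocks).

Per-block formulas:
  For a 1×1 block at λ = -1: exp(t · [-1]) = [e^(-1t)].
  For a 2×2 Jordan block J_2(-1): exp(t · J_2(-1)) = e^(-1t)·(I + t·N), where N is the 2×2 nilpotent shift.

After assembling e^{tJ} and conjugating by P, we get:

e^{tB} =
  [-6*t*exp(-t) + exp(-t), -3*t*exp(-t), 0]
  [12*t*exp(-t), 6*t*exp(-t) + exp(-t), 0]
  [-4*t*exp(-t), -2*t*exp(-t), exp(-t)]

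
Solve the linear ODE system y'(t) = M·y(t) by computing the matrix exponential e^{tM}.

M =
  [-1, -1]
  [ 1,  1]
e^{tM} =
  [1 - t, -t]
  [t, t + 1]

Strategy: write M = P · J · P⁻¹ where J is a Jordan canonical form, so e^{tM} = P · e^{tJ} · P⁻¹, and e^{tJ} can be computed block-by-block.

M has Jordan form
J =
  [0, 1]
  [0, 0]
(up to reordering of blocks).

Per-block formulas:
  For a 2×2 Jordan block J_2(0): exp(t · J_2(0)) = e^(0t)·(I + t·N), where N is the 2×2 nilpotent shift.

After assembling e^{tJ} and conjugating by P, we get:

e^{tM} =
  [1 - t, -t]
  [t, t + 1]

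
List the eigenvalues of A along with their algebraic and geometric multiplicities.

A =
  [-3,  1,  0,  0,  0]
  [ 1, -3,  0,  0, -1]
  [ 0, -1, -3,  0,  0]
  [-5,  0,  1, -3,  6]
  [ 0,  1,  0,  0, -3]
λ = -3: alg = 5, geom = 2

Step 1 — factor the characteristic polynomial to read off the algebraic multiplicities:
  χ_A(x) = (x + 3)^5

Step 2 — compute geometric multiplicities via the rank-nullity identity g(λ) = n − rank(A − λI):
  rank(A − (-3)·I) = 3, so dim ker(A − (-3)·I) = n − 3 = 2

Summary:
  λ = -3: algebraic multiplicity = 5, geometric multiplicity = 2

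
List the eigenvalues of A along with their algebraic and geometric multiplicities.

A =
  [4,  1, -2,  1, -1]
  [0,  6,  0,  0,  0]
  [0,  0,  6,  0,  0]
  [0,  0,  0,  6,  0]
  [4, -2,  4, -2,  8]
λ = 6: alg = 5, geom = 4

Step 1 — factor the characteristic polynomial to read off the algebraic multiplicities:
  χ_A(x) = (x - 6)^5

Step 2 — compute geometric multiplicities via the rank-nullity identity g(λ) = n − rank(A − λI):
  rank(A − (6)·I) = 1, so dim ker(A − (6)·I) = n − 1 = 4

Summary:
  λ = 6: algebraic multiplicity = 5, geometric multiplicity = 4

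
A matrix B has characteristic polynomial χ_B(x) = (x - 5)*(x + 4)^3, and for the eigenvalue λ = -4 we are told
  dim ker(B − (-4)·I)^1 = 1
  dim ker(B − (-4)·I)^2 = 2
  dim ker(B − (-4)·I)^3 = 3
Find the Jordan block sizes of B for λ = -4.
Block sizes for λ = -4: [3]

From the dimensions of kernels of powers, the number of Jordan blocks of size at least j is d_j − d_{j−1} where d_j = dim ker(N^j) (with d_0 = 0). Computing the differences gives [1, 1, 1].
The number of blocks of size exactly k is (#blocks of size ≥ k) − (#blocks of size ≥ k + 1), so the partition is: 1 block(s) of size 3.
In nonincreasing order the block sizes are [3].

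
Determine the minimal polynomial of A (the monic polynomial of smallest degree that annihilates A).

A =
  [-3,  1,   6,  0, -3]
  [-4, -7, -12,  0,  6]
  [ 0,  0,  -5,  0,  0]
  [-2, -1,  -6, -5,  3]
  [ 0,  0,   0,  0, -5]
x^2 + 10*x + 25

The characteristic polynomial is χ_A(x) = (x + 5)^5, so the eigenvalues are known. The minimal polynomial is
  m_A(x) = Π_λ (x − λ)^{k_λ}
where k_λ is the size of the *largest* Jordan block for λ (equivalently, the smallest k with (A − λI)^k v = 0 for every generalised eigenvector v of λ).

  λ = -5: largest Jordan block has size 2, contributing (x + 5)^2

So m_A(x) = (x + 5)^2 = x^2 + 10*x + 25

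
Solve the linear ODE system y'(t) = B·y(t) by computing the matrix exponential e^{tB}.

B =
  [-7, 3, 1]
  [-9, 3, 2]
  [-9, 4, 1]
e^{tB} =
  [-6*t*exp(-t) + exp(-t), -t^2*exp(-t) + 3*t*exp(-t), t^2*exp(-t) + t*exp(-t)]
  [-9*t*exp(-t), -3*t^2*exp(-t)/2 + 4*t*exp(-t) + exp(-t), 3*t^2*exp(-t)/2 + 2*t*exp(-t)]
  [-9*t*exp(-t), -3*t^2*exp(-t)/2 + 4*t*exp(-t), 3*t^2*exp(-t)/2 + 2*t*exp(-t) + exp(-t)]

Strategy: write B = P · J · P⁻¹ where J is a Jordan canonical form, so e^{tB} = P · e^{tJ} · P⁻¹, and e^{tJ} can be computed block-by-block.

B has Jordan form
J =
  [-1,  1,  0]
  [ 0, -1,  1]
  [ 0,  0, -1]
(up to reordering of blocks).

Per-block formulas:
  For a 3×3 Jordan block J_3(-1): exp(t · J_3(-1)) = e^(-1t)·(I + t·N + (t^2/2)·N^2), where N is the 3×3 nilpotent shift.

After assembling e^{tJ} and conjugating by P, we get:

e^{tB} =
  [-6*t*exp(-t) + exp(-t), -t^2*exp(-t) + 3*t*exp(-t), t^2*exp(-t) + t*exp(-t)]
  [-9*t*exp(-t), -3*t^2*exp(-t)/2 + 4*t*exp(-t) + exp(-t), 3*t^2*exp(-t)/2 + 2*t*exp(-t)]
  [-9*t*exp(-t), -3*t^2*exp(-t)/2 + 4*t*exp(-t), 3*t^2*exp(-t)/2 + 2*t*exp(-t) + exp(-t)]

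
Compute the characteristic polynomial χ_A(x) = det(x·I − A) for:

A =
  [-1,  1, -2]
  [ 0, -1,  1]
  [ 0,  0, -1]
x^3 + 3*x^2 + 3*x + 1

Expanding det(x·I − A) (e.g. by cofactor expansion or by noting that A is similar to its Jordan form J, which has the same characteristic polynomial as A) gives
  χ_A(x) = x^3 + 3*x^2 + 3*x + 1
which factors as (x + 1)^3. The eigenvalues (with algebraic multiplicities) are λ = -1 with multiplicity 3.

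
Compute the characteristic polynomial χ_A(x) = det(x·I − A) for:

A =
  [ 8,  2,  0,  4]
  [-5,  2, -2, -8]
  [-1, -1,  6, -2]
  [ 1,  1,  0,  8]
x^4 - 24*x^3 + 216*x^2 - 864*x + 1296

Expanding det(x·I − A) (e.g. by cofactor expansion or by noting that A is similar to its Jordan form J, which has the same characteristic polynomial as A) gives
  χ_A(x) = x^4 - 24*x^3 + 216*x^2 - 864*x + 1296
which factors as (x - 6)^4. The eigenvalues (with algebraic multiplicities) are λ = 6 with multiplicity 4.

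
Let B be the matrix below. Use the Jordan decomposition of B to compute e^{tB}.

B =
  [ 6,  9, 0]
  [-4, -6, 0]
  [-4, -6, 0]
e^{tB} =
  [6*t + 1, 9*t, 0]
  [-4*t, 1 - 6*t, 0]
  [-4*t, -6*t, 1]

Strategy: write B = P · J · P⁻¹ where J is a Jordan canonical form, so e^{tB} = P · e^{tJ} · P⁻¹, and e^{tJ} can be computed block-by-block.

B has Jordan form
J =
  [0, 1, 0]
  [0, 0, 0]
  [0, 0, 0]
(up to reordering of blocks).

Per-block formulas:
  For a 1×1 block at λ = 0: exp(t · [0]) = [e^(0t)].
  For a 2×2 Jordan block J_2(0): exp(t · J_2(0)) = e^(0t)·(I + t·N), where N is the 2×2 nilpotent shift.

After assembling e^{tJ} and conjugating by P, we get:

e^{tB} =
  [6*t + 1, 9*t, 0]
  [-4*t, 1 - 6*t, 0]
  [-4*t, -6*t, 1]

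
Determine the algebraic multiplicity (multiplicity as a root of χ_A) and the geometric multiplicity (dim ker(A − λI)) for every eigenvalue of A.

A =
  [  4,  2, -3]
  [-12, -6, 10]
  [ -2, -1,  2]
λ = 0: alg = 3, geom = 1

Step 1 — factor the characteristic polynomial to read off the algebraic multiplicities:
  χ_A(x) = x^3

Step 2 — compute geometric multiplicities via the rank-nullity identity g(λ) = n − rank(A − λI):
  rank(A − (0)·I) = 2, so dim ker(A − (0)·I) = n − 2 = 1

Summary:
  λ = 0: algebraic multiplicity = 3, geometric multiplicity = 1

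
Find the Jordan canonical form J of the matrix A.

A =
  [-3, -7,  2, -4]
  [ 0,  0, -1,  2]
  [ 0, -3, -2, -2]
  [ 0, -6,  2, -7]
J_3(-3) ⊕ J_1(-3)

The characteristic polynomial is
  det(x·I − A) = x^4 + 12*x^3 + 54*x^2 + 108*x + 81 = (x + 3)^4

Eigenvalues and multiplicities (the geometric multiplicity of λ is n − rank(A − λI), which equals the number of Jordan blocks for λ):
  λ = -3: algebraic multiplicity = 4, geometric multiplicity = 2

Determining the block sizes for each eigenvalue:
  λ = -3: with am = 4 and gm = 2, the partition is not yet determined (e.g. several partitions of 4 into 2 parts exist). Let N = A − (-3)·I. Computing rank(N^1) = 2, rank(N^2) = 1, rank(N^3) = 0; the number of blocks of size ≥ j is rank(N^{j−1}) − rank(N^j), giving [2, 1, 1]. So we have 1 block(s) of size 3, 1 block(s) of size 1 → block sizes [3, 1]

Assembling the blocks gives a Jordan form
J =
  [-3,  1,  0,  0]
  [ 0, -3,  1,  0]
  [ 0,  0, -3,  0]
  [ 0,  0,  0, -3]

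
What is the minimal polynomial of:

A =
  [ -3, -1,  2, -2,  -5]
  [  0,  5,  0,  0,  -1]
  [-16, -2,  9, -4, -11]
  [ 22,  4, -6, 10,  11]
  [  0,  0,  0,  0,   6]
x^4 - 22*x^3 + 181*x^2 - 660*x + 900

The characteristic polynomial is χ_A(x) = (x - 6)^2*(x - 5)^3, so the eigenvalues are known. The minimal polynomial is
  m_A(x) = Π_λ (x − λ)^{k_λ}
where k_λ is the size of the *largest* Jordan block for λ (equivalently, the smallest k with (A − λI)^k v = 0 for every generalised eigenvector v of λ).

  λ = 5: largest Jordan block has size 2, contributing (x − 5)^2
  λ = 6: largest Jordan block has size 2, contributing (x − 6)^2

So m_A(x) = (x - 6)^2*(x - 5)^2 = x^4 - 22*x^3 + 181*x^2 - 660*x + 900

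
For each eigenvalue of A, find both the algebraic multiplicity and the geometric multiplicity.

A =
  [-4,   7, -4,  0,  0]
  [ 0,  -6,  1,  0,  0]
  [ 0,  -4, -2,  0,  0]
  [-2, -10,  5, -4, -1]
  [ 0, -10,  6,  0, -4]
λ = -4: alg = 5, geom = 2

Step 1 — factor the characteristic polynomial to read off the algebraic multiplicities:
  χ_A(x) = (x + 4)^5

Step 2 — compute geometric multiplicities via the rank-nullity identity g(λ) = n − rank(A − λI):
  rank(A − (-4)·I) = 3, so dim ker(A − (-4)·I) = n − 3 = 2

Summary:
  λ = -4: algebraic multiplicity = 5, geometric multiplicity = 2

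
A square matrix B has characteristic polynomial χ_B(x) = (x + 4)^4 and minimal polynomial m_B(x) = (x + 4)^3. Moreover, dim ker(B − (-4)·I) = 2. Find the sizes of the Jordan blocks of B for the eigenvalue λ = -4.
Block sizes for λ = -4: [3, 1]

Step 1 — from the characteristic polynomial, algebraic multiplicity of λ = -4 is 4. From dim ker(B − (-4)·I) = 2, there are exactly 2 Jordan blocks for λ = -4.
Step 2 — from the minimal polynomial, the factor (x + 4)^3 tells us the largest block for λ = -4 has size 3.
Step 3 — with total size 4, 2 blocks, and largest block 3, the block sizes (in nonincreasing order) are [3, 1].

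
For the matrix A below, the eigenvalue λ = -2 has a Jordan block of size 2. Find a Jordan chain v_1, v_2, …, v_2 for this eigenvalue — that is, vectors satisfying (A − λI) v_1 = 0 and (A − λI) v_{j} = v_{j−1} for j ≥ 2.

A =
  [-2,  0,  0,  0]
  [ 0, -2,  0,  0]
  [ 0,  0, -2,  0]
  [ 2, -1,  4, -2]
A Jordan chain for λ = -2 of length 2:
v_1 = (0, 0, 0, 2)ᵀ
v_2 = (1, 0, 0, 0)ᵀ

Let N = A − (-2)·I. We want v_2 with N^2 v_2 = 0 but N^1 v_2 ≠ 0; then v_{j-1} := N · v_j for j = 2, …, 2.

Pick v_2 = (1, 0, 0, 0)ᵀ.
Then v_1 = N · v_2 = (0, 0, 0, 2)ᵀ.

Sanity check: (A − (-2)·I) v_1 = (0, 0, 0, 0)ᵀ = 0. ✓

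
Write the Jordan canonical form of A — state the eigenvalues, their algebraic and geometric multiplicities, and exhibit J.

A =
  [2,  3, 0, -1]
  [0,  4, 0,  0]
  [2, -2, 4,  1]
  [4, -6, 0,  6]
J_2(4) ⊕ J_2(4)

The characteristic polynomial is
  det(x·I − A) = x^4 - 16*x^3 + 96*x^2 - 256*x + 256 = (x - 4)^4

Eigenvalues and multiplicities (the geometric multiplicity of λ is n − rank(A − λI), which equals the number of Jordan blocks for λ):
  λ = 4: algebraic multiplicity = 4, geometric multiplicity = 2

Determining the block sizes for each eigenvalue:
  λ = 4: with am = 4 and gm = 2, the partition is not yet determined (e.g. several partitions of 4 into 2 parts exist). Let N = A − (4)·I. Computing rank(N^1) = 2, rank(N^2) = 0; the number of blocks of size ≥ j is rank(N^{j−1}) − rank(N^j), giving [2, 2]. So we have 2 block(s) of size 2 → block sizes [2, 2]

Assembling the blocks gives a Jordan form
J =
  [4, 1, 0, 0]
  [0, 4, 0, 0]
  [0, 0, 4, 1]
  [0, 0, 0, 4]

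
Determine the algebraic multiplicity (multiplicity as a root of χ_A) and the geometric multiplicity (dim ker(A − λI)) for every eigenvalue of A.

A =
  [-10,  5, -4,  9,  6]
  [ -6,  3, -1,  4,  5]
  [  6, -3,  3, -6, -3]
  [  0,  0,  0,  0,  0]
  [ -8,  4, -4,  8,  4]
λ = 0: alg = 5, geom = 3

Step 1 — factor the characteristic polynomial to read off the algebraic multiplicities:
  χ_A(x) = x^5

Step 2 — compute geometric multiplicities via the rank-nullity identity g(λ) = n − rank(A − λI):
  rank(A − (0)·I) = 2, so dim ker(A − (0)·I) = n − 2 = 3

Summary:
  λ = 0: algebraic multiplicity = 5, geometric multiplicity = 3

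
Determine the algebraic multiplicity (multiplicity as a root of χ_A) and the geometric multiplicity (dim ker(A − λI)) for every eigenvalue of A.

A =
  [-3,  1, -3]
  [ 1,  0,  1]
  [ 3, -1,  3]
λ = 0: alg = 3, geom = 1

Step 1 — factor the characteristic polynomial to read off the algebraic multiplicities:
  χ_A(x) = x^3

Step 2 — compute geometric multiplicities via the rank-nullity identity g(λ) = n − rank(A − λI):
  rank(A − (0)·I) = 2, so dim ker(A − (0)·I) = n − 2 = 1

Summary:
  λ = 0: algebraic multiplicity = 3, geometric multiplicity = 1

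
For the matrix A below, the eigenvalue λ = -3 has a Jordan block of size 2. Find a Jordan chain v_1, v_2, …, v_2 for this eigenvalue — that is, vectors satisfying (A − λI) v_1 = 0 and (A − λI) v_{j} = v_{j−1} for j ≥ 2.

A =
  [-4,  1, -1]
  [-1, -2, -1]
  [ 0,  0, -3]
A Jordan chain for λ = -3 of length 2:
v_1 = (-1, -1, 0)ᵀ
v_2 = (1, 0, 0)ᵀ

Let N = A − (-3)·I. We want v_2 with N^2 v_2 = 0 but N^1 v_2 ≠ 0; then v_{j-1} := N · v_j for j = 2, …, 2.

Pick v_2 = (1, 0, 0)ᵀ.
Then v_1 = N · v_2 = (-1, -1, 0)ᵀ.

Sanity check: (A − (-3)·I) v_1 = (0, 0, 0)ᵀ = 0. ✓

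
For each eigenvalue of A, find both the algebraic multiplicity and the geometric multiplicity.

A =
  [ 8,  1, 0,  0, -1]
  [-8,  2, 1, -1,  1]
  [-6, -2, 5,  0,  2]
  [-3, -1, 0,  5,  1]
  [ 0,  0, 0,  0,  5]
λ = 5: alg = 5, geom = 3

Step 1 — factor the characteristic polynomial to read off the algebraic multiplicities:
  χ_A(x) = (x - 5)^5

Step 2 — compute geometric multiplicities via the rank-nullity identity g(λ) = n − rank(A − λI):
  rank(A − (5)·I) = 2, so dim ker(A − (5)·I) = n − 2 = 3

Summary:
  λ = 5: algebraic multiplicity = 5, geometric multiplicity = 3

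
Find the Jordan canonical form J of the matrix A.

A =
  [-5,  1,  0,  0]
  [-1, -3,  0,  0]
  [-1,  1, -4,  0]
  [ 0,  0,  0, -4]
J_2(-4) ⊕ J_1(-4) ⊕ J_1(-4)

The characteristic polynomial is
  det(x·I − A) = x^4 + 16*x^3 + 96*x^2 + 256*x + 256 = (x + 4)^4

Eigenvalues and multiplicities (the geometric multiplicity of λ is n − rank(A − λI), which equals the number of Jordan blocks for λ):
  λ = -4: algebraic multiplicity = 4, geometric multiplicity = 3

Determining the block sizes for each eigenvalue:
  λ = -4: 3 blocks summing to 4 forces exactly one block of size 2 and the rest size 1 → block sizes [2, 1, 1]

Assembling the blocks gives a Jordan form
J =
  [-4,  1,  0,  0]
  [ 0, -4,  0,  0]
  [ 0,  0, -4,  0]
  [ 0,  0,  0, -4]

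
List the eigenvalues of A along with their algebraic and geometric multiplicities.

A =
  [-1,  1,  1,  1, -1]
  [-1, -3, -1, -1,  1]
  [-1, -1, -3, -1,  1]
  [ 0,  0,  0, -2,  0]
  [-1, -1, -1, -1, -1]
λ = -2: alg = 5, geom = 4

Step 1 — factor the characteristic polynomial to read off the algebraic multiplicities:
  χ_A(x) = (x + 2)^5

Step 2 — compute geometric multiplicities via the rank-nullity identity g(λ) = n − rank(A − λI):
  rank(A − (-2)·I) = 1, so dim ker(A − (-2)·I) = n − 1 = 4

Summary:
  λ = -2: algebraic multiplicity = 5, geometric multiplicity = 4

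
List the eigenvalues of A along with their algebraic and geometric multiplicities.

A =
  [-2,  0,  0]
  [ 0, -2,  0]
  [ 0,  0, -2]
λ = -2: alg = 3, geom = 3

Step 1 — factor the characteristic polynomial to read off the algebraic multiplicities:
  χ_A(x) = (x + 2)^3

Step 2 — compute geometric multiplicities via the rank-nullity identity g(λ) = n − rank(A − λI):
  rank(A − (-2)·I) = 0, so dim ker(A − (-2)·I) = n − 0 = 3

Summary:
  λ = -2: algebraic multiplicity = 3, geometric multiplicity = 3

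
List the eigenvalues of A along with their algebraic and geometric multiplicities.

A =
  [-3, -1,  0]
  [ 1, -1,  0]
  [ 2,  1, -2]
λ = -2: alg = 3, geom = 1

Step 1 — factor the characteristic polynomial to read off the algebraic multiplicities:
  χ_A(x) = (x + 2)^3

Step 2 — compute geometric multiplicities via the rank-nullity identity g(λ) = n − rank(A − λI):
  rank(A − (-2)·I) = 2, so dim ker(A − (-2)·I) = n − 2 = 1

Summary:
  λ = -2: algebraic multiplicity = 3, geometric multiplicity = 1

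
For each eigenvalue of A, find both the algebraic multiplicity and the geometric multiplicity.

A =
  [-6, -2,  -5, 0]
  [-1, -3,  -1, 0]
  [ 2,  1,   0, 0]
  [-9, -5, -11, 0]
λ = -3: alg = 3, geom = 1; λ = 0: alg = 1, geom = 1

Step 1 — factor the characteristic polynomial to read off the algebraic multiplicities:
  χ_A(x) = x*(x + 3)^3

Step 2 — compute geometric multiplicities via the rank-nullity identity g(λ) = n − rank(A − λI):
  rank(A − (-3)·I) = 3, so dim ker(A − (-3)·I) = n − 3 = 1
  rank(A − (0)·I) = 3, so dim ker(A − (0)·I) = n − 3 = 1

Summary:
  λ = -3: algebraic multiplicity = 3, geometric multiplicity = 1
  λ = 0: algebraic multiplicity = 1, geometric multiplicity = 1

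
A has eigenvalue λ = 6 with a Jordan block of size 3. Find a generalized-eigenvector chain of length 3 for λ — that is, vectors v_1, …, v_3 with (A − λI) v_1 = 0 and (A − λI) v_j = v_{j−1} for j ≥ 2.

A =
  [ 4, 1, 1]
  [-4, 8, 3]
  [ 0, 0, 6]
A Jordan chain for λ = 6 of length 3:
v_1 = (1, 2, 0)ᵀ
v_2 = (1, 3, 0)ᵀ
v_3 = (0, 0, 1)ᵀ

Let N = A − (6)·I. We want v_3 with N^3 v_3 = 0 but N^2 v_3 ≠ 0; then v_{j-1} := N · v_j for j = 3, …, 2.

Pick v_3 = (0, 0, 1)ᵀ.
Then v_2 = N · v_3 = (1, 3, 0)ᵀ.
Then v_1 = N · v_2 = (1, 2, 0)ᵀ.

Sanity check: (A − (6)·I) v_1 = (0, 0, 0)ᵀ = 0. ✓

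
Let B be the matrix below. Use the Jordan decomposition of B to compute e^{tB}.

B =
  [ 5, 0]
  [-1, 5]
e^{tB} =
  [exp(5*t), 0]
  [-t*exp(5*t), exp(5*t)]

Strategy: write B = P · J · P⁻¹ where J is a Jordan canonical form, so e^{tB} = P · e^{tJ} · P⁻¹, and e^{tJ} can be computed block-by-block.

B has Jordan form
J =
  [5, 1]
  [0, 5]
(up to reordering of blocks).

Per-block formulas:
  For a 2×2 Jordan block J_2(5): exp(t · J_2(5)) = e^(5t)·(I + t·N), where N is the 2×2 nilpotent shift.

After assembling e^{tJ} and conjugating by P, we get:

e^{tB} =
  [exp(5*t), 0]
  [-t*exp(5*t), exp(5*t)]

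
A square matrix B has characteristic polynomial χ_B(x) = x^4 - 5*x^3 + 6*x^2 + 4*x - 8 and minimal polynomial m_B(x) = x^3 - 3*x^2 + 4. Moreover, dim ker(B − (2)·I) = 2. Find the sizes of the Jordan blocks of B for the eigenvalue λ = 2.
Block sizes for λ = 2: [2, 1]

Step 1 — from the characteristic polynomial, algebraic multiplicity of λ = 2 is 3. From dim ker(B − (2)·I) = 2, there are exactly 2 Jordan blocks for λ = 2.
Step 2 — from the minimal polynomial, the factor (x − 2)^2 tells us the largest block for λ = 2 has size 2.
Step 3 — with total size 3, 2 blocks, and largest block 2, the block sizes (in nonincreasing order) are [2, 1].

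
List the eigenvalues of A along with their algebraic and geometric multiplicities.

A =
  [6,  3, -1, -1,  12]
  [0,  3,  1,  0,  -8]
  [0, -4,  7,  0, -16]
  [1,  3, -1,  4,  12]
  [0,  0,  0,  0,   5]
λ = 5: alg = 5, geom = 3

Step 1 — factor the characteristic polynomial to read off the algebraic multiplicities:
  χ_A(x) = (x - 5)^5

Step 2 — compute geometric multiplicities via the rank-nullity identity g(λ) = n − rank(A − λI):
  rank(A − (5)·I) = 2, so dim ker(A − (5)·I) = n − 2 = 3

Summary:
  λ = 5: algebraic multiplicity = 5, geometric multiplicity = 3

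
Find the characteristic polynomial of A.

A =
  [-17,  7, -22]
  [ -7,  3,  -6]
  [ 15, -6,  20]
x^3 - 6*x^2 + 12*x - 8

Expanding det(x·I − A) (e.g. by cofactor expansion or by noting that A is similar to its Jordan form J, which has the same characteristic polynomial as A) gives
  χ_A(x) = x^3 - 6*x^2 + 12*x - 8
which factors as (x - 2)^3. The eigenvalues (with algebraic multiplicities) are λ = 2 with multiplicity 3.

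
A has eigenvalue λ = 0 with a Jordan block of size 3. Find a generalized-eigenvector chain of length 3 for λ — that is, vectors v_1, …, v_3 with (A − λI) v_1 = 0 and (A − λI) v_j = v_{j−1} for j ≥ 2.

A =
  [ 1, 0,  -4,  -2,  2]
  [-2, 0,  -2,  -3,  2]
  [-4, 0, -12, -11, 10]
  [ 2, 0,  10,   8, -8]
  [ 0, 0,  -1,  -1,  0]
A Jordan chain for λ = 0 of length 3:
v_1 = (4, 0, 4, -4, 2)ᵀ
v_2 = (6, -2, 4, -6, 1)ᵀ
v_3 = (2, 0, -1, 0, 0)ᵀ

Let N = A − (0)·I. We want v_3 with N^3 v_3 = 0 but N^2 v_3 ≠ 0; then v_{j-1} := N · v_j for j = 3, …, 2.

Pick v_3 = (2, 0, -1, 0, 0)ᵀ.
Then v_2 = N · v_3 = (6, -2, 4, -6, 1)ᵀ.
Then v_1 = N · v_2 = (4, 0, 4, -4, 2)ᵀ.

Sanity check: (A − (0)·I) v_1 = (0, 0, 0, 0, 0)ᵀ = 0. ✓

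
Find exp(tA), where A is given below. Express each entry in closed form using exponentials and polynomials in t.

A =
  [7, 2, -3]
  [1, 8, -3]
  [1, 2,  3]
e^{tA} =
  [t*exp(6*t) + exp(6*t), 2*t*exp(6*t), -3*t*exp(6*t)]
  [t*exp(6*t), 2*t*exp(6*t) + exp(6*t), -3*t*exp(6*t)]
  [t*exp(6*t), 2*t*exp(6*t), -3*t*exp(6*t) + exp(6*t)]

Strategy: write A = P · J · P⁻¹ where J is a Jordan canonical form, so e^{tA} = P · e^{tJ} · P⁻¹, and e^{tJ} can be computed block-by-block.

A has Jordan form
J =
  [6, 1, 0]
  [0, 6, 0]
  [0, 0, 6]
(up to reordering of blocks).

Per-block formulas:
  For a 2×2 Jordan block J_2(6): exp(t · J_2(6)) = e^(6t)·(I + t·N), where N is the 2×2 nilpotent shift.
  For a 1×1 block at λ = 6: exp(t · [6]) = [e^(6t)].

After assembling e^{tJ} and conjugating by P, we get:

e^{tA} =
  [t*exp(6*t) + exp(6*t), 2*t*exp(6*t), -3*t*exp(6*t)]
  [t*exp(6*t), 2*t*exp(6*t) + exp(6*t), -3*t*exp(6*t)]
  [t*exp(6*t), 2*t*exp(6*t), -3*t*exp(6*t) + exp(6*t)]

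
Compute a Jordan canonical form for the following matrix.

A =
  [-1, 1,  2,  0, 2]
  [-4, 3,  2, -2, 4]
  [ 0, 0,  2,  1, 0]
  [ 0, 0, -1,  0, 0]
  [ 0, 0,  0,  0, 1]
J_2(1) ⊕ J_2(1) ⊕ J_1(1)

The characteristic polynomial is
  det(x·I − A) = x^5 - 5*x^4 + 10*x^3 - 10*x^2 + 5*x - 1 = (x - 1)^5

Eigenvalues and multiplicities (the geometric multiplicity of λ is n − rank(A − λI), which equals the number of Jordan blocks for λ):
  λ = 1: algebraic multiplicity = 5, geometric multiplicity = 3

Determining the block sizes for each eigenvalue:
  λ = 1: with am = 5 and gm = 3, the partition is not yet determined (e.g. several partitions of 5 into 3 parts exist). Let N = A − (1)·I. Computing rank(N^1) = 2, rank(N^2) = 0; the number of blocks of size ≥ j is rank(N^{j−1}) − rank(N^j), giving [3, 2]. So we have 2 block(s) of size 2, 1 block(s) of size 1 → block sizes [2, 2, 1]

Assembling the blocks gives a Jordan form
J =
  [1, 1, 0, 0, 0]
  [0, 1, 0, 0, 0]
  [0, 0, 1, 1, 0]
  [0, 0, 0, 1, 0]
  [0, 0, 0, 0, 1]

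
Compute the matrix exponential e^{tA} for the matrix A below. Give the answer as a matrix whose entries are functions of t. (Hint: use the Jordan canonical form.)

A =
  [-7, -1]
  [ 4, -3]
e^{tA} =
  [-2*t*exp(-5*t) + exp(-5*t), -t*exp(-5*t)]
  [4*t*exp(-5*t), 2*t*exp(-5*t) + exp(-5*t)]

Strategy: write A = P · J · P⁻¹ where J is a Jordan canonical form, so e^{tA} = P · e^{tJ} · P⁻¹, and e^{tJ} can be computed block-by-block.

A has Jordan form
J =
  [-5,  1]
  [ 0, -5]
(up to reordering of blocks).

Per-block formulas:
  For a 2×2 Jordan block J_2(-5): exp(t · J_2(-5)) = e^(-5t)·(I + t·N), where N is the 2×2 nilpotent shift.

After assembling e^{tJ} and conjugating by P, we get:

e^{tA} =
  [-2*t*exp(-5*t) + exp(-5*t), -t*exp(-5*t)]
  [4*t*exp(-5*t), 2*t*exp(-5*t) + exp(-5*t)]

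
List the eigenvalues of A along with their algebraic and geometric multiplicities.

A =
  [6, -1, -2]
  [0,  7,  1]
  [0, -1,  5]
λ = 6: alg = 3, geom = 1

Step 1 — factor the characteristic polynomial to read off the algebraic multiplicities:
  χ_A(x) = (x - 6)^3

Step 2 — compute geometric multiplicities via the rank-nullity identity g(λ) = n − rank(A − λI):
  rank(A − (6)·I) = 2, so dim ker(A − (6)·I) = n − 2 = 1

Summary:
  λ = 6: algebraic multiplicity = 3, geometric multiplicity = 1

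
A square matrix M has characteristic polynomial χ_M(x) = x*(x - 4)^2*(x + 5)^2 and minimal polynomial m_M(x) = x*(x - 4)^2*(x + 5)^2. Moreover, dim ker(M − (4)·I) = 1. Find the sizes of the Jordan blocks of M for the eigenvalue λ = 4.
Block sizes for λ = 4: [2]

Step 1 — from the characteristic polynomial, algebraic multiplicity of λ = 4 is 2. From dim ker(M − (4)·I) = 1, there are exactly 1 Jordan blocks for λ = 4.
Step 2 — from the minimal polynomial, the factor (x − 4)^2 tells us the largest block for λ = 4 has size 2.
Step 3 — with total size 2, 1 blocks, and largest block 2, the block sizes (in nonincreasing order) are [2].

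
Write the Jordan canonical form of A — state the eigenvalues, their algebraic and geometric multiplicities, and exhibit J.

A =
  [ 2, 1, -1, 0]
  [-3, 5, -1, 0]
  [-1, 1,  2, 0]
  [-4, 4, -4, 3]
J_3(3) ⊕ J_1(3)

The characteristic polynomial is
  det(x·I − A) = x^4 - 12*x^3 + 54*x^2 - 108*x + 81 = (x - 3)^4

Eigenvalues and multiplicities (the geometric multiplicity of λ is n − rank(A − λI), which equals the number of Jordan blocks for λ):
  λ = 3: algebraic multiplicity = 4, geometric multiplicity = 2

Determining the block sizes for each eigenvalue:
  λ = 3: with am = 4 and gm = 2, the partition is not yet determined (e.g. several partitions of 4 into 2 parts exist). Let N = A − (3)·I. Computing rank(N^1) = 2, rank(N^2) = 1, rank(N^3) = 0; the number of blocks of size ≥ j is rank(N^{j−1}) − rank(N^j), giving [2, 1, 1]. So we have 1 block(s) of size 3, 1 block(s) of size 1 → block sizes [3, 1]

Assembling the blocks gives a Jordan form
J =
  [3, 1, 0, 0]
  [0, 3, 1, 0]
  [0, 0, 3, 0]
  [0, 0, 0, 3]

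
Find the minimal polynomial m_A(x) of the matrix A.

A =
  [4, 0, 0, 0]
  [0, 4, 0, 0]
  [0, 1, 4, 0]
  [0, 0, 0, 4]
x^2 - 8*x + 16

The characteristic polynomial is χ_A(x) = (x - 4)^4, so the eigenvalues are known. The minimal polynomial is
  m_A(x) = Π_λ (x − λ)^{k_λ}
where k_λ is the size of the *largest* Jordan block for λ (equivalently, the smallest k with (A − λI)^k v = 0 for every generalised eigenvector v of λ).

  λ = 4: largest Jordan block has size 2, contributing (x − 4)^2

So m_A(x) = (x - 4)^2 = x^2 - 8*x + 16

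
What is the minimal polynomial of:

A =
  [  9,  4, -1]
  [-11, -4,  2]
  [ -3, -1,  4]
x^3 - 9*x^2 + 27*x - 27

The characteristic polynomial is χ_A(x) = (x - 3)^3, so the eigenvalues are known. The minimal polynomial is
  m_A(x) = Π_λ (x − λ)^{k_λ}
where k_λ is the size of the *largest* Jordan block for λ (equivalently, the smallest k with (A − λI)^k v = 0 for every generalised eigenvector v of λ).

  λ = 3: largest Jordan block has size 3, contributing (x − 3)^3

So m_A(x) = (x - 3)^3 = x^3 - 9*x^2 + 27*x - 27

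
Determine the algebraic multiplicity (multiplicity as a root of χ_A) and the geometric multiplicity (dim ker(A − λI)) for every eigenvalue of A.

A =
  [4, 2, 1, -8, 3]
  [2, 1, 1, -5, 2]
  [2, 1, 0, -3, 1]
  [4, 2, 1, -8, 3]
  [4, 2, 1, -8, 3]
λ = 0: alg = 5, geom = 3

Step 1 — factor the characteristic polynomial to read off the algebraic multiplicities:
  χ_A(x) = x^5

Step 2 — compute geometric multiplicities via the rank-nullity identity g(λ) = n − rank(A − λI):
  rank(A − (0)·I) = 2, so dim ker(A − (0)·I) = n − 2 = 3

Summary:
  λ = 0: algebraic multiplicity = 5, geometric multiplicity = 3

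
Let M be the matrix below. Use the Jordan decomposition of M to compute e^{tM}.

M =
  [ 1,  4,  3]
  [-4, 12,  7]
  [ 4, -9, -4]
e^{tM} =
  [-2*t*exp(3*t) + exp(3*t), t^2*exp(3*t)/2 + 4*t*exp(3*t), t^2*exp(3*t)/2 + 3*t*exp(3*t)]
  [-4*t*exp(3*t), t^2*exp(3*t) + 9*t*exp(3*t) + exp(3*t), t^2*exp(3*t) + 7*t*exp(3*t)]
  [4*t*exp(3*t), -t^2*exp(3*t) - 9*t*exp(3*t), -t^2*exp(3*t) - 7*t*exp(3*t) + exp(3*t)]

Strategy: write M = P · J · P⁻¹ where J is a Jordan canonical form, so e^{tM} = P · e^{tJ} · P⁻¹, and e^{tJ} can be computed block-by-block.

M has Jordan form
J =
  [3, 1, 0]
  [0, 3, 1]
  [0, 0, 3]
(up to reordering of blocks).

Per-block formulas:
  For a 3×3 Jordan block J_3(3): exp(t · J_3(3)) = e^(3t)·(I + t·N + (t^2/2)·N^2), where N is the 3×3 nilpotent shift.

After assembling e^{tJ} and conjugating by P, we get:

e^{tM} =
  [-2*t*exp(3*t) + exp(3*t), t^2*exp(3*t)/2 + 4*t*exp(3*t), t^2*exp(3*t)/2 + 3*t*exp(3*t)]
  [-4*t*exp(3*t), t^2*exp(3*t) + 9*t*exp(3*t) + exp(3*t), t^2*exp(3*t) + 7*t*exp(3*t)]
  [4*t*exp(3*t), -t^2*exp(3*t) - 9*t*exp(3*t), -t^2*exp(3*t) - 7*t*exp(3*t) + exp(3*t)]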